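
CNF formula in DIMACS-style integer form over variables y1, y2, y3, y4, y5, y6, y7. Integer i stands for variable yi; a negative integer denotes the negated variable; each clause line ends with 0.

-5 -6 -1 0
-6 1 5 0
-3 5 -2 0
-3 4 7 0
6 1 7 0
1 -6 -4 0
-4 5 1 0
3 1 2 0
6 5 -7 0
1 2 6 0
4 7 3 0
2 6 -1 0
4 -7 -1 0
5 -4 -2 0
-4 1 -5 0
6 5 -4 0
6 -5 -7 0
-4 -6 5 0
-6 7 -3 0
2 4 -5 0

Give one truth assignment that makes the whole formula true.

y1=True, y2=True, y3=False, y4=True, y5=True, y6=False, y7=False

Branch on y1: take y1 = True.
Try y2 = True.
For the remaining variables, y3 = False, y4 = True, y5 = True, y6 = False, y7 = False works.
Every clause has at least one true literal under this assignment.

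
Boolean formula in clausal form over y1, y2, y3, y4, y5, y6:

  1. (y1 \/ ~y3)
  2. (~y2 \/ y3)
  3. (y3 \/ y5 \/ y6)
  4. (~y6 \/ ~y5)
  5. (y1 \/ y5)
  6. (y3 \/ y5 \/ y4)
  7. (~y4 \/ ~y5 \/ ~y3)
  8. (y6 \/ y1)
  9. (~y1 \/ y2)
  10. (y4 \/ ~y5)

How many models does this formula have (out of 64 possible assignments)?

The models are:
  y1=1 y2=1 y3=1 y4=0 y5=0 y6=0
  y1=1 y2=1 y3=1 y4=0 y5=0 y6=1
  y1=1 y2=1 y3=1 y4=1 y5=0 y6=0
  y1=1 y2=1 y3=1 y4=1 y5=0 y6=1
Count: 4.

4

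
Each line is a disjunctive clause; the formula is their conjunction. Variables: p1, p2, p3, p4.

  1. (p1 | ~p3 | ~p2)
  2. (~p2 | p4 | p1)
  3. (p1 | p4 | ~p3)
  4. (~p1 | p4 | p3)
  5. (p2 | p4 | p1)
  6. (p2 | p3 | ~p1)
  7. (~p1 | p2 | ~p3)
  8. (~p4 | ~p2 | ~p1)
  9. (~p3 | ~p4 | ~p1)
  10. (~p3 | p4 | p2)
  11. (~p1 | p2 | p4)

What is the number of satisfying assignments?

Satisfying assignments:
  p1=0 p2=0 p3=0 p4=1
  p1=0 p2=0 p3=1 p4=1
  p1=0 p2=1 p3=0 p4=1
  p1=1 p2=1 p3=1 p4=0
That's 4 in total.

4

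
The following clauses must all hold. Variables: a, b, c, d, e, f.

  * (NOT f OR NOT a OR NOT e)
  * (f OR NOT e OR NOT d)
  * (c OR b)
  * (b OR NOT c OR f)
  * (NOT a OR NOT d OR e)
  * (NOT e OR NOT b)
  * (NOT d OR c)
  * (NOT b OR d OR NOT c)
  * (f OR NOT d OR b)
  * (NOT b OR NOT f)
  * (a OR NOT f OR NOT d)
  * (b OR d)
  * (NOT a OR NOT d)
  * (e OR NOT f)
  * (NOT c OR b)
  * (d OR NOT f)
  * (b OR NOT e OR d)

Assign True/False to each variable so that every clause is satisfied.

a = True, b = True, c = False, d = False, e = False, f = False

Try a = True.
  then d is forced to False.
  then b is forced to True.
  then e is forced to False.
  then c is forced to False.
  then f is forced to False.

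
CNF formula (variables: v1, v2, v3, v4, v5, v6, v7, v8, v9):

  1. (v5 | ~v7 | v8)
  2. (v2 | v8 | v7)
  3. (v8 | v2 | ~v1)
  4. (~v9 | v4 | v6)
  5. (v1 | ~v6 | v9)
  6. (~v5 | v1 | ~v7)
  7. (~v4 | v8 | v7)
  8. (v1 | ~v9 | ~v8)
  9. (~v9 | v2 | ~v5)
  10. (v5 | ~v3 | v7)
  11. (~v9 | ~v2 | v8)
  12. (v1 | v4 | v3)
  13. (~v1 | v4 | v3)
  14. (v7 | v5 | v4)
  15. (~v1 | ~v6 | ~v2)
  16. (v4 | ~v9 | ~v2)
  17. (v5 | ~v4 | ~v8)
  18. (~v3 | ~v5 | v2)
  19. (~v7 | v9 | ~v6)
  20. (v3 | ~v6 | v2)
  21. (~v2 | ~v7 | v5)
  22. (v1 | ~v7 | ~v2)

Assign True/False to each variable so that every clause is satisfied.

Set v1 = True and propagate.
The remaining clauses are satisfied by v2 = True, v3 = False, v4 = True, v5 = True, v6 = False, v7 = True, v8 = False, v9 = False.
Every clause has at least one true literal under this assignment.
Check each clause:
  1. (v5 | v8 | ~v7) — v5 is true.
  2. (v7 | v2 | v8) — v2 is true.
  3. (v2 | ~v1 | v8) — v2 is true.
  4. (v6 | ~v9 | v4) — v4 is true.
  5. (v1 | v9 | ~v6) — v1 is true.
  6. (~v5 | ~v7 | v1) — v1 is true.
  7. (v8 | v7 | ~v4) — v7 is true.
  8. (v1 | ~v8 | ~v9) — ~v8 is true.
  9. (v2 | ~v9 | ~v5) — v2 is true.
  10. (v7 | ~v3 | v5) — ~v3 is true.
  11. (~v2 | ~v9 | v8) — ~v9 is true.
  12. (v1 | v3 | v4) — v1 is true.
  13. (v3 | ~v1 | v4) — v4 is true.
  14. (v7 | v5 | v4) — v4 is true.
  15. (~v2 | ~v1 | ~v6) — ~v6 is true.
  16. (~v2 | v4 | ~v9) — v4 is true.
  17. (v5 | ~v8 | ~v4) — ~v8 is true.
  18. (~v3 | v2 | ~v5) — v2 is true.
  19. (~v6 | ~v7 | v9) — ~v6 is true.
  20. (~v6 | v3 | v2) — ~v6 is true.
  21. (v5 | ~v7 | ~v2) — v5 is true.
  22. (~v7 | v1 | ~v2) — v1 is true.

v1 = T  v2 = T  v3 = F  v4 = T  v5 = T  v6 = F  v7 = T  v8 = F  v9 = F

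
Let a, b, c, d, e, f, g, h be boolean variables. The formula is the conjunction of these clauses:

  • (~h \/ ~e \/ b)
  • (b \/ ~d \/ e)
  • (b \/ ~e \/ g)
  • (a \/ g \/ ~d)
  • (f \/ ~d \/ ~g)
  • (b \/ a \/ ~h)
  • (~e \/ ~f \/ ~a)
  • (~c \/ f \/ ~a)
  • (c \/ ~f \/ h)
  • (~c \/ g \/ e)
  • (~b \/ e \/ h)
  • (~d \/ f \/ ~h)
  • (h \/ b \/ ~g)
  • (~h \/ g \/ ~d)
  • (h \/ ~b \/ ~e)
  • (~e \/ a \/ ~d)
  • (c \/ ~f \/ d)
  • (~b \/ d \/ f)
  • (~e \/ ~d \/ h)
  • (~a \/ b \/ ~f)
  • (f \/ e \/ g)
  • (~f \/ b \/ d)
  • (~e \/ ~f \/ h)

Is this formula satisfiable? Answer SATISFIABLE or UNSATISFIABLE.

SATISFIABLE

Branch on a: take a = False.
The remaining clauses are satisfied by b = True, c = True, d = False, e = True, f = True, g = True, h = True.
So a = False, b = True, c = True, d = False, e = True, f = True, g = True, h = True is a satisfying assignment.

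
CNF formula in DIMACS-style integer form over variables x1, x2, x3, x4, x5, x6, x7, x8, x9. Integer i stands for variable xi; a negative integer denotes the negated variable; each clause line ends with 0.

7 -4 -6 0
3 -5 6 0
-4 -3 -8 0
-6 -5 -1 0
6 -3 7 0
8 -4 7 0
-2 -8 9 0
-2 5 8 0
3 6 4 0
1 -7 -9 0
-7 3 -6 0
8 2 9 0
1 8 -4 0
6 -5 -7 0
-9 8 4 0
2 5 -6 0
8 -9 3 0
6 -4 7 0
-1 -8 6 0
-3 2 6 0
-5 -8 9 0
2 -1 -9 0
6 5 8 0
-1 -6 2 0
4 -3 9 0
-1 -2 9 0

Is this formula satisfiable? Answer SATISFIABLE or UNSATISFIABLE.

Branch on x1: take x1 = False.
Branch on x2: take x2 = False.
Try x3 = True.
  then x6 is forced to True.
  then x5 is forced to True.
The remaining clauses are satisfied by x4 = False, x7 = False, x8 = True, x9 = True.
So x1=0, x2=0, x3=1, x4=0, x5=1, x6=1, x7=0, x8=1, x9=1 is a satisfying assignment.

SATISFIABLE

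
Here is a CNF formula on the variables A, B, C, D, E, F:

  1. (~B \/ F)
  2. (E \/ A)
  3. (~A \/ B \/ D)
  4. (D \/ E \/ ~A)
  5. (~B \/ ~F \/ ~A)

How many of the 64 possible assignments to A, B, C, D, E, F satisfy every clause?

20

Split on A, then B.
  A=T, B=T: a clause becomes empty — 0.
  A=T, B=F: forces D=T; C, E, F free → 2^3 = 8.
  A=F, B=T: remaining (C,D,E,F) ∈ {(F,F,T,T); (F,T,T,T); (T,F,T,T); (T,T,T,T)} — 4.
  A=F, B=F: forces E=T; C, D, F free → 2^3 = 8.
Total: 0 + 8 + 4 + 8 = 20.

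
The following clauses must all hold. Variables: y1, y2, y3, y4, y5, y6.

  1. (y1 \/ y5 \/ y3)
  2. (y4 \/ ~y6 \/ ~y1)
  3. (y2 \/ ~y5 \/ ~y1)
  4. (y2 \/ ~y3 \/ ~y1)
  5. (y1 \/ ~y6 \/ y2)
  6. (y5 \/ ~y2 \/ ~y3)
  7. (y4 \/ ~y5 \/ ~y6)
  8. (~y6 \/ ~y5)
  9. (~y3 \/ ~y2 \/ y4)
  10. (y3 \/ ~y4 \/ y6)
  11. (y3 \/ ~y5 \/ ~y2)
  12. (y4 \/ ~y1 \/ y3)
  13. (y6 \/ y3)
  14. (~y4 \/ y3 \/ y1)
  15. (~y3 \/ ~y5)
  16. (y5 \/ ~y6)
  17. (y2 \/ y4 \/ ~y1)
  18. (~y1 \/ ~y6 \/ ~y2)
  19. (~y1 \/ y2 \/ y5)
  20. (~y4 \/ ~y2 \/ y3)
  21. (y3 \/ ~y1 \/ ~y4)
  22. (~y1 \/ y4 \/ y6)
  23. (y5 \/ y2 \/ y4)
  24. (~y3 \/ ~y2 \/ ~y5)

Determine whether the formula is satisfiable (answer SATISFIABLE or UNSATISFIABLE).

SATISFIABLE

Try y1 = False.
The remaining clauses are satisfied by y2 = False, y3 = True, y4 = True, y5 = False, y6 = False.
Every clause has at least one true literal under this assignment.
So y1=False  y2=False  y3=True  y4=True  y5=False  y6=False is a satisfying assignment.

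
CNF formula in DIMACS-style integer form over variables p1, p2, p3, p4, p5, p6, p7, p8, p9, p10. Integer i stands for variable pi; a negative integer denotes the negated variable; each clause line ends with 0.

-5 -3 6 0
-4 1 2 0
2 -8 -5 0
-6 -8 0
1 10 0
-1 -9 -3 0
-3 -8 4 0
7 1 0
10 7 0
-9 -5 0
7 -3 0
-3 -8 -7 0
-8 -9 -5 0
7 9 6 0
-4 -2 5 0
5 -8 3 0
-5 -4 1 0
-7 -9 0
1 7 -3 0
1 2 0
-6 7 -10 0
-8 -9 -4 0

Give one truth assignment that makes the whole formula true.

p1=True, p2=False, p3=True, p4=True, p5=False, p6=True, p7=True, p8=False, p9=False, p10=False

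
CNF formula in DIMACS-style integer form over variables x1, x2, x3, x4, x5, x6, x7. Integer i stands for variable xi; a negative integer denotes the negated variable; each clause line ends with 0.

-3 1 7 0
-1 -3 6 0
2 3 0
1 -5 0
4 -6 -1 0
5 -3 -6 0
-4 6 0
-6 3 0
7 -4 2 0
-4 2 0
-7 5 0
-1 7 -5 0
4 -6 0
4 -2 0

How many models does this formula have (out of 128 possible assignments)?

1

Satisfying assignments:
  x1=1 x2=1 x3=1 x4=1 x5=1 x6=1 x7=1
That's 1 in total.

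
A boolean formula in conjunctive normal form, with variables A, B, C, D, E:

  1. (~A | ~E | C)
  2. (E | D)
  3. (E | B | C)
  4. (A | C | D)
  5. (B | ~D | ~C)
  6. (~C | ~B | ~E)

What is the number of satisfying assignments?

8

Split on C, then E.
  C=T, E=T: remaining (A,B,D) ∈ {(F,F,F); (T,F,F)} — 2.
  C=T, E=F: remaining (A,B,D) ∈ {(F,T,T); (T,T,T)} — 2.
  C=F, E=T: remaining (A,B,D) ∈ {(F,F,T); (F,T,T)} — 2.
  C=F, E=F: remaining (A,B,D) ∈ {(F,T,T); (T,T,T)} — 2.
Total: 2 + 2 + 2 + 2 = 8.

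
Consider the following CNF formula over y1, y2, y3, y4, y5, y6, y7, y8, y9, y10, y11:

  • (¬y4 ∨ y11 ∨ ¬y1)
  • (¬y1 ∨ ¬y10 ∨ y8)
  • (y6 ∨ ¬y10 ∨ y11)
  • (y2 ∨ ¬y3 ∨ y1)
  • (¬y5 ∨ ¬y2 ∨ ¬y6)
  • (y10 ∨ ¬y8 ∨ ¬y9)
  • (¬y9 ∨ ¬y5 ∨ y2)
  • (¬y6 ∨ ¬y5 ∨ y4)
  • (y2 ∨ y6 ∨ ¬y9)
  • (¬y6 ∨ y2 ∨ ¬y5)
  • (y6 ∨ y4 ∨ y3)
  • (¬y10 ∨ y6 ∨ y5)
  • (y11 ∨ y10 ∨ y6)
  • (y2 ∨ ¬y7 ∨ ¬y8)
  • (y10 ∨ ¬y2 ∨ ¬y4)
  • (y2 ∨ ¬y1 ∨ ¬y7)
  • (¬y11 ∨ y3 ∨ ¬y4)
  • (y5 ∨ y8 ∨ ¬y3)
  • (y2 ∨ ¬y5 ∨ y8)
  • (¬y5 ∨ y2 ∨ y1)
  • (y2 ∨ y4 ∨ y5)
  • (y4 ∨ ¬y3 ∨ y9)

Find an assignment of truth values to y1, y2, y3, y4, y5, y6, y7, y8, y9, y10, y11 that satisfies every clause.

Branch on y1: take y1 = True.
The remaining clauses are satisfied by y2 = True, y3 = False, y4 = False, y5 = False, y6 = True, y7 = True, y8 = True, y9 = False, y10 = False, y11 = False.

y1=True  y2=True  y3=False  y4=False  y5=False  y6=True  y7=True  y8=True  y9=False  y10=False  y11=False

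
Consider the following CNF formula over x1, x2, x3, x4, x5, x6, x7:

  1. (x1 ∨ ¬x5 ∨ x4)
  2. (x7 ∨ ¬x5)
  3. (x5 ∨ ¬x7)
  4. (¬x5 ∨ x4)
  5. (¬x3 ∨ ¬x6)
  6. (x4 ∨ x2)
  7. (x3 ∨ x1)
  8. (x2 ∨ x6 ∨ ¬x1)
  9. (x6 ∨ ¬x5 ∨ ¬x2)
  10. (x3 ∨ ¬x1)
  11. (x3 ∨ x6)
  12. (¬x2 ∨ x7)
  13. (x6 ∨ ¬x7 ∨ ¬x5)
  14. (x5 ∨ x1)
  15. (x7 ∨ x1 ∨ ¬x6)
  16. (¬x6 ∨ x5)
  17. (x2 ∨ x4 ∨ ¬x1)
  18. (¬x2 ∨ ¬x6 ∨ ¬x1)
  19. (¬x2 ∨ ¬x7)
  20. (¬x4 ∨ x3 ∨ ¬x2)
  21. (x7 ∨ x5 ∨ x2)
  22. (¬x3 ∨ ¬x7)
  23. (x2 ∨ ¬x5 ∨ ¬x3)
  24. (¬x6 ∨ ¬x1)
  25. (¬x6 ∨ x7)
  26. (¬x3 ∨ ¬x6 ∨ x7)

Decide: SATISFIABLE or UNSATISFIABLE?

x6 = True:
  propagation gives x3=False, x1=True; an empty clause results — contradiction.
x6 = False:
  propagation gives x3=True, x7=False, x5=False, x2=False; an empty clause results — contradiction.
Every branch closes, so no satisfying assignment exists.

UNSATISFIABLE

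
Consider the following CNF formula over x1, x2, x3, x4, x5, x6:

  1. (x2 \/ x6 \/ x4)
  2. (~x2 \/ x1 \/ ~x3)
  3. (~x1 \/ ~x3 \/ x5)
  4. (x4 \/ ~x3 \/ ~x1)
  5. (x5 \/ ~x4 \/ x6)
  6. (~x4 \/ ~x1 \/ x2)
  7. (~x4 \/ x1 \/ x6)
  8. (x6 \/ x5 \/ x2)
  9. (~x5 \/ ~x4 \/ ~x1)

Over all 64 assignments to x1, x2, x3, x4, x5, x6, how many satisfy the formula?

21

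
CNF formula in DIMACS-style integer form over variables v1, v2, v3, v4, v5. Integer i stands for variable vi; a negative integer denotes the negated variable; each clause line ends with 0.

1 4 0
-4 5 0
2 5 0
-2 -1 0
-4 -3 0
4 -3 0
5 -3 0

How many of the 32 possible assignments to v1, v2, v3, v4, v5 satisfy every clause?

The models are:
  v1=0 v2=0 v3=0 v4=1 v5=1
  v1=0 v2=1 v3=0 v4=1 v5=1
  v1=1 v2=0 v3=0 v4=0 v5=1
  v1=1 v2=0 v3=0 v4=1 v5=1
Count: 4.

4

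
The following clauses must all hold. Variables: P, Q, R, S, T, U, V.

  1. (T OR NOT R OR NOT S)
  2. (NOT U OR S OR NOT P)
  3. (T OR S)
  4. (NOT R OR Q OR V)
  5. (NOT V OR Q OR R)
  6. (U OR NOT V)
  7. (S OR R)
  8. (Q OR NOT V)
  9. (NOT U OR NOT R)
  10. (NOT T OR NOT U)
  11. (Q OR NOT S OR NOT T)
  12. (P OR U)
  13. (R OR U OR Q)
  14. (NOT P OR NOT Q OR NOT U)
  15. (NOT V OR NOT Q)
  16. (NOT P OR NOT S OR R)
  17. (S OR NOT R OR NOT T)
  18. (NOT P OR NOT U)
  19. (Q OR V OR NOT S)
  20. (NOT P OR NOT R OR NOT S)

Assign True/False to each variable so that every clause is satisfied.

P=False, Q=True, R=False, S=True, T=False, U=True, V=False

Branch on P: take P = False.
  then U is forced to True.
  then R is forced to False.
  then S is forced to True.
  then T is forced to False.
The remaining clauses are satisfied by Q = True, V = False.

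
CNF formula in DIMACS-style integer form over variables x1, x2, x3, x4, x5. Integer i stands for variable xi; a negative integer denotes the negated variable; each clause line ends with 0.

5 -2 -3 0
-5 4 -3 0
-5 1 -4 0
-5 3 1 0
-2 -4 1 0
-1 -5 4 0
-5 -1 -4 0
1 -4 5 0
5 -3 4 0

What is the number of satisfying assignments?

7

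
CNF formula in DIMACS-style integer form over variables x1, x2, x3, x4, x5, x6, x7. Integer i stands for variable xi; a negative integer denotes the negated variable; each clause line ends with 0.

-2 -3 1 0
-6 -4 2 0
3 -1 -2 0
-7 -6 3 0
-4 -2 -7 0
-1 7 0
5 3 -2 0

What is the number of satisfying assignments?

Case analysis on x2 and x3:
  x2=T, x3=T: remaining (x1,x4,x5,x6,x7) ∈ {(T,F,F,F,T); (T,F,F,T,T); (T,F,T,F,T); (T,F,T,T,T)} — 4.
  x2=T, x3=F: 5 of the 32 assignments to (x1,x4,x5,x6,x7) work.
  x2=F, x3=T: x5 free; 9 ways for (x1,x4,x6,x7) × 2^1 = 18.
  x2=F, x3=F: x5 free; 7 ways for (x1,x4,x6,x7) × 2^1 = 14.
Total: 4 + 5 + 18 + 14 = 41.

41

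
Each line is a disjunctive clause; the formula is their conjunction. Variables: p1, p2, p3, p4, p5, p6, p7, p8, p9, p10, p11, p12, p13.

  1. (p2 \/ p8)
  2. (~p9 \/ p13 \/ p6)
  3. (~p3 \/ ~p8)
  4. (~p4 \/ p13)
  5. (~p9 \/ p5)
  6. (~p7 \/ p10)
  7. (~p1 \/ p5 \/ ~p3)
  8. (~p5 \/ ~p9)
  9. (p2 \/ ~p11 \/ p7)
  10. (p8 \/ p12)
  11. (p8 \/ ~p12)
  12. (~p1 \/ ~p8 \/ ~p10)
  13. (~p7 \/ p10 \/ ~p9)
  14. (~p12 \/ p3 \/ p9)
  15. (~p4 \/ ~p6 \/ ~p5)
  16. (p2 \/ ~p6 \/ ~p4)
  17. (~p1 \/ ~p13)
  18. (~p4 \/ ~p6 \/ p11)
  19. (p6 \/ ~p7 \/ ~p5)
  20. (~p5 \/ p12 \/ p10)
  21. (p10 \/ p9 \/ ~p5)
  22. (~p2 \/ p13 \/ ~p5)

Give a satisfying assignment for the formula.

p1 = F  p2 = T  p3 = F  p4 = T  p5 = F  p6 = F  p7 = F  p8 = T  p9 = F  p10 = T  p11 = F  p12 = F  p13 = T

Pure literal: p1 appears only negated; assign p1 = False.
Branch on p2: take p2 = True.
Set p3 = False and propagate.
Branch on p4: take p4 = True.
  then p13 is forced to True.
The remaining clauses are satisfied by p5 = False, p6 = False, p7 = False, p8 = True, p9 = False, p10 = True, p11 = False, p12 = False.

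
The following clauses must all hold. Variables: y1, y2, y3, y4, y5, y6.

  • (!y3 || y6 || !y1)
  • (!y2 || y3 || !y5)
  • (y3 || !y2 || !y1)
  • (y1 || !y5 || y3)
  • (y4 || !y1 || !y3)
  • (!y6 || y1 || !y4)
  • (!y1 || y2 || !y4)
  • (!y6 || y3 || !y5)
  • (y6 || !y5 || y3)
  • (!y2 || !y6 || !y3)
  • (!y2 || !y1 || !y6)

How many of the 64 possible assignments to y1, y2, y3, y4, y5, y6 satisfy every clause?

18

Case analysis on y3 and y1:
  y3=1, y1=1: a clause becomes empty — 0.
  y3=1, y1=0: y5 free; 5 ways for (y2,y4,y6) × 2^1 = 10.
  y3=0, y1=1: remaining (y2,y4,y5,y6) ∈ {(0,0,0,0); (0,0,0,1)} — 2.
  y3=0, y1=0: y2 free; 3 ways for (y4,y5,y6) × 2^1 = 6.
Total: 0 + 10 + 2 + 6 = 18.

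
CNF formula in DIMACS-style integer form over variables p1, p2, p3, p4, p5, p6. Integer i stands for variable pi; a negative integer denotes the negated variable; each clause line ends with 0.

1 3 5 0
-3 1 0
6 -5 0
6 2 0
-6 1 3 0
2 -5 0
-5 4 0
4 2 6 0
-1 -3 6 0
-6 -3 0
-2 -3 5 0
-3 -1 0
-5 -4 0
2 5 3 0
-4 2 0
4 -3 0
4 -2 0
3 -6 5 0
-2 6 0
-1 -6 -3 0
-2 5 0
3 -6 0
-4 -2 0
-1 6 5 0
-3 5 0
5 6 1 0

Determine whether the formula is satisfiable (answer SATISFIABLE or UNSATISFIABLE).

UNSATISFIABLE

p3 = True:
  propagation gives p1=True; an empty clause results — contradiction.
p3 = False:
  propagation gives p6=False, p5=False, p1=True; an empty clause results — contradiction.
Every branch closes, so no satisfying assignment exists.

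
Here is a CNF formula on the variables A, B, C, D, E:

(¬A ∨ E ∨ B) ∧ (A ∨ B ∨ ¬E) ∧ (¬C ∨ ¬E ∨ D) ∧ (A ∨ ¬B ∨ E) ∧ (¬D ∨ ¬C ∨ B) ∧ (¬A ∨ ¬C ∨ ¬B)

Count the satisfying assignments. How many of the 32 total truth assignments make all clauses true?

Split on B, then A.
  B=T, A=T: remaining (C,D,E) ∈ {(F,F,F); (F,F,T); (F,T,F); (F,T,T)} — 4.
  B=T, A=F: remaining (C,D,E) ∈ {(F,F,T); (F,T,T); (T,T,T)} — 3.
  B=F, A=T: remaining (C,D,E) ∈ {(F,F,T); (F,T,T)} — 2.
  B=F, A=F: remaining (C,D,E) ∈ {(F,F,F); (F,T,F); (T,F,F)} — 3.
Total: 4 + 3 + 2 + 3 = 12.

12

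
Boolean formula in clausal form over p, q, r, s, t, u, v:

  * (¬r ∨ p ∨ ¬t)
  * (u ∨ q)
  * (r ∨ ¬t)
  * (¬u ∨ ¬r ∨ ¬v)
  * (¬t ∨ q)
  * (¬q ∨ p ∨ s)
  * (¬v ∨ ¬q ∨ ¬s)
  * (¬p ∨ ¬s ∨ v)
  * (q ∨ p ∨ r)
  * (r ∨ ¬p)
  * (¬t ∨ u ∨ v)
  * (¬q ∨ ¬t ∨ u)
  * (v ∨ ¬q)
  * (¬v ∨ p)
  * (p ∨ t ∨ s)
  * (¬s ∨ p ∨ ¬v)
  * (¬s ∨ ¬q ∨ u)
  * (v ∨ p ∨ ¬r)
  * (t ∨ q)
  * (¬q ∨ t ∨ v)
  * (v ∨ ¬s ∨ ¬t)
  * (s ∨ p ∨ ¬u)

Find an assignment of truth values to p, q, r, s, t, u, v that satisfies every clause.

Branch on p: take p = True.
  then r is forced to True.
For the remaining variables, q = True, s = False, t = False, u = False, v = True works.
Every clause has at least one true literal under this assignment.

p = True  q = True  r = True  s = False  t = False  u = False  v = True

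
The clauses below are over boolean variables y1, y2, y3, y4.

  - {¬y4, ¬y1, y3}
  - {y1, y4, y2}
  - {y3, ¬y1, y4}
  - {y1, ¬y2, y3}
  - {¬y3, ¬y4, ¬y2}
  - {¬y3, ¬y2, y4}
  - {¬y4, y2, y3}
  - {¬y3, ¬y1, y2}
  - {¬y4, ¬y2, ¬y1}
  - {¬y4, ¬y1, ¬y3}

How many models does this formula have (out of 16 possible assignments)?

Satisfying assignments:
  y1=0 y2=0 y3=1 y4=1
Count: 1.

1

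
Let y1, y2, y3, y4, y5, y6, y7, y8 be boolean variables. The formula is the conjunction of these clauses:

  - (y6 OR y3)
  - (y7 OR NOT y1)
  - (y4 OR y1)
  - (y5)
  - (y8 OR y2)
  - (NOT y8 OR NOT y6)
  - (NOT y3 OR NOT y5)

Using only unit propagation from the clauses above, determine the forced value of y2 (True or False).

(y5) is a unit clause: y5 = True.
From (NOT y3 OR NOT y5) and y5 = True: y3 = False.
(y3 OR y6) with y3 = False leaves only y6, so y6 = True.
(NOT y8 OR NOT y6) with y6 = True leaves only NOT y8, so y8 = False.
(y2 OR y8) with y8 = False leaves only y2, so y2 = True.

True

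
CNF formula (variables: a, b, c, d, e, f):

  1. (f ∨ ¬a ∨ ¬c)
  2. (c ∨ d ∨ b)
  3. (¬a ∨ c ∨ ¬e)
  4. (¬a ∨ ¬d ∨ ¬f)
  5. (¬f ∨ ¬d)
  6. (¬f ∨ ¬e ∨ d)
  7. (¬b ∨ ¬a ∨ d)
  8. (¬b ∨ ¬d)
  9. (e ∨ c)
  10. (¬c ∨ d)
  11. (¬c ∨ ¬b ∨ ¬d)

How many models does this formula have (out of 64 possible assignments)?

Satisfying assignments:
  a=F b=F c=F d=T e=T f=F
  a=F b=F c=T d=T e=F f=F
  a=F b=F c=T d=T e=T f=F
  a=F b=T c=F d=F e=T f=F
Count: 4.

4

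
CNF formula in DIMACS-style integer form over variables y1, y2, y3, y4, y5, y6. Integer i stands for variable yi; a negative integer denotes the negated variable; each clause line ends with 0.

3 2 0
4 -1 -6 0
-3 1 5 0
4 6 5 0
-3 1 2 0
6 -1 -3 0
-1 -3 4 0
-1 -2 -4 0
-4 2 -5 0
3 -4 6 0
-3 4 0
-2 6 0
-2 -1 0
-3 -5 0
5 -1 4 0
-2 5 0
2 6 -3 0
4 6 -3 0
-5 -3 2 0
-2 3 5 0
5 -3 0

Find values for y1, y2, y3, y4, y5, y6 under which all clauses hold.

y1=False  y2=True  y3=False  y4=True  y5=True  y6=True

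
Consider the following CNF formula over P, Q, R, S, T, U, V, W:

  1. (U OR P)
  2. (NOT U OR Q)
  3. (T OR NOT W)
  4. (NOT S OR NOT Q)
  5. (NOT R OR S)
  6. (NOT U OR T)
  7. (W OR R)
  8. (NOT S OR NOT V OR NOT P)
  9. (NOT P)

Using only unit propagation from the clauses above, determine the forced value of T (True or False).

True

(NOT P) stands alone — P = False.
From (P OR U) and P = False: U = True.
From (NOT U OR Q) and U = True: Q = True.
From (NOT Q OR NOT S) and Q = True: S = False.
(S OR NOT R) with S = False leaves only NOT R, so R = False.
In (NOT U OR T), NOT U is now false; T must hold, so T = True.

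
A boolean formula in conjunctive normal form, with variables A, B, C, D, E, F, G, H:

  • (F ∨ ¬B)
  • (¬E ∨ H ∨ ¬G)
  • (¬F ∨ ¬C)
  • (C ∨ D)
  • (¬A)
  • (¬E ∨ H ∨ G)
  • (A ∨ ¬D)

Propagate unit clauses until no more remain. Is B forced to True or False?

Unit clause (¬A) sets A = False.
From (¬D ∨ A) and A = False: D = False.
From (D ∨ C) and D = False: C = True.
In (¬F ∨ ¬C), ¬C is now false; ¬F must hold, so F = False.
From (F ∨ ¬B) and F = False: B = False.

False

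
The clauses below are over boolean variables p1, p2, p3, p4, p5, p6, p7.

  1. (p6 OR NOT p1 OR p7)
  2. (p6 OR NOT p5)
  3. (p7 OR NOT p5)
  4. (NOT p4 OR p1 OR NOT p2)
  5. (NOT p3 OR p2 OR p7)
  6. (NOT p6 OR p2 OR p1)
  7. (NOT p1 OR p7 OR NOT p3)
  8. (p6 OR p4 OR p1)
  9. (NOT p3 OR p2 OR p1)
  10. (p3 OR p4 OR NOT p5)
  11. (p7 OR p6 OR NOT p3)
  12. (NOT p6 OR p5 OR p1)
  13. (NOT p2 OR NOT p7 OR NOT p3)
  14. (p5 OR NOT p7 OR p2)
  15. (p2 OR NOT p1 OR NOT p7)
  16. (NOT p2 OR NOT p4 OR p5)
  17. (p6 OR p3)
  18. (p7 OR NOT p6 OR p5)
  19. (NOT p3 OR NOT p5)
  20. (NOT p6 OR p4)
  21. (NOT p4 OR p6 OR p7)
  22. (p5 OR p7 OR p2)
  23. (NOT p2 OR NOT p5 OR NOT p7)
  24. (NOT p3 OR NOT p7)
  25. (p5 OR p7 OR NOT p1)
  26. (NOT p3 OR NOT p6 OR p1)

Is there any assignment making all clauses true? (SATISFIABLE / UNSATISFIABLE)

UNSATISFIABLE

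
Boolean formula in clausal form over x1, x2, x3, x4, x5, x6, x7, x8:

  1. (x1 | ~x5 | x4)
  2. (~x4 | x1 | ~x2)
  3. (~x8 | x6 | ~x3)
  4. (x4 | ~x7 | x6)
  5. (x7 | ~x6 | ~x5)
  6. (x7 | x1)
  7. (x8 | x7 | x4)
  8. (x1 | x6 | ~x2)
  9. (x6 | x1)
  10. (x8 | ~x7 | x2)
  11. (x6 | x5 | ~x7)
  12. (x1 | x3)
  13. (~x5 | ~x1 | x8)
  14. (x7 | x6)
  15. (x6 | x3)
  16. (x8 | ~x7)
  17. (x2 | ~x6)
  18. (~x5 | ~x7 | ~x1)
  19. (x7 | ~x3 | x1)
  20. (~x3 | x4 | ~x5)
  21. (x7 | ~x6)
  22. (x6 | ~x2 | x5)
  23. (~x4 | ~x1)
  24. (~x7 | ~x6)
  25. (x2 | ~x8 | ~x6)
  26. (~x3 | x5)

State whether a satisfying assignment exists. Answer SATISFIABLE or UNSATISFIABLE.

UNSATISFIABLE

x6 = True:
  propagation gives x2=True, x7=True; an empty clause results — contradiction.
x6 = False:
  propagation gives x1=True, x7=True, x4=True; an empty clause results — contradiction.
Every branch closes, so no satisfying assignment exists.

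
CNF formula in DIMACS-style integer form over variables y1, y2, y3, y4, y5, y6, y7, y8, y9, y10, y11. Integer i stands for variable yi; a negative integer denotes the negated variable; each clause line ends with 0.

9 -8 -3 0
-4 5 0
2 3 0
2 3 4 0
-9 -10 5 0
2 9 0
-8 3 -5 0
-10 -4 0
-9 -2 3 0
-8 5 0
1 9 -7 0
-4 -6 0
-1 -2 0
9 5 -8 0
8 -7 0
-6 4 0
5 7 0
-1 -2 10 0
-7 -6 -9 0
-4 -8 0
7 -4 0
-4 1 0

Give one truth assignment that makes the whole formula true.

y6 occurs only negated in the remaining clauses — set y6 = False.
Set y1 = False and propagate.
  then y4 is forced to False.
Set y2 = False and propagate.
  then y3 is forced to True.
  then y9 is forced to True.
Try y5 = True.
The remaining clauses are satisfied by y7 = False, y8 = True, y10 = True, y11 = True.
Every clause has at least one true literal under this assignment.

y1=F, y2=F, y3=T, y4=F, y5=T, y6=F, y7=F, y8=T, y9=T, y10=T, y11=T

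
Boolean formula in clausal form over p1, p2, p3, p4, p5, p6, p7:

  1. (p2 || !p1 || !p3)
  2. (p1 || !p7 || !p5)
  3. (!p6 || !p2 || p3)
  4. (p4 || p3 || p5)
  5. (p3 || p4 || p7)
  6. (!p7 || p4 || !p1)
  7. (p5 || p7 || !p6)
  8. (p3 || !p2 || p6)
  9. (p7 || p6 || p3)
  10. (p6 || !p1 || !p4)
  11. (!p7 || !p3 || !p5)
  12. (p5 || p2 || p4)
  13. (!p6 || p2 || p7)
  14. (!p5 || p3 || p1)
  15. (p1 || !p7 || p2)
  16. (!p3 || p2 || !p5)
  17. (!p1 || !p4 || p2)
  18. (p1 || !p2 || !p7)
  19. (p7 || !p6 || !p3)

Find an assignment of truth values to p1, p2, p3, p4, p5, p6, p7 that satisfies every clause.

Branch on p1: take p1 = True.
Try p2 = True.
Set p3 = True and propagate.
The remaining clauses are satisfied by p4 = False, p5 = True, p6 = False, p7 = False.

p1 = T, p2 = T, p3 = T, p4 = F, p5 = T, p6 = F, p7 = F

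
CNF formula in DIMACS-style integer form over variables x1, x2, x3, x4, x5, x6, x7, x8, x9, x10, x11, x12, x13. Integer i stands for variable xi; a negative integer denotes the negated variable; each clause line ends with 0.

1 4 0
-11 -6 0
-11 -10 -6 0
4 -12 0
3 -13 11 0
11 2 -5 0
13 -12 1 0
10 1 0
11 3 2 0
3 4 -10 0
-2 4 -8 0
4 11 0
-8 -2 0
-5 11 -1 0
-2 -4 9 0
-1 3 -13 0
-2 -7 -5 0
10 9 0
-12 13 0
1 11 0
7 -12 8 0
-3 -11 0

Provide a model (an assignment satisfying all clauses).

x1=True  x2=False  x3=True  x4=True  x5=False  x6=False  x7=True  x8=True  x9=False  x10=True  x11=False  x12=False  x13=True

x5 occurs only negated in the remaining clauses — set x5 = False.
Pure literal: x6 appears only negated; assign x6 = False.
Try x1 = True.
For the remaining variables, x2 = False, x3 = True, x4 = True, x7 = True, x8 = True, x9 = False, x10 = True, x11 = False, x12 = False, x13 = True works.
Every clause has at least one true literal under this assignment.
Check each clause:
  1. (x4 ∨ x1) — x1 is true.
  2. (¬x11 ∨ ¬x6) — ¬x6 is true.
  3. (¬x10 ∨ ¬x6 ∨ ¬x11) — ¬x6 is true.
  4. (¬x12 ∨ x4) — ¬x12 is true.
  5. (x11 ∨ x3 ∨ ¬x13) — x3 is true.
  6. (x11 ∨ x2 ∨ ¬x5) — ¬x5 is true.
  7. (x13 ∨ x1 ∨ ¬x12) — x1 is true.
  8. (x10 ∨ x1) — x1 is true.
  9. (x3 ∨ x2 ∨ x11) — x3 is true.
  10. (x4 ∨ x3 ∨ ¬x10) — x3 is true.
  11. (¬x2 ∨ ¬x8 ∨ x4) — x4 is true.
  12. (x11 ∨ x4) — x4 is true.
  13. (¬x8 ∨ ¬x2) — ¬x2 is true.
  14. (x11 ∨ ¬x5 ∨ ¬x1) — ¬x5 is true.
  15. (x9 ∨ ¬x2 ∨ ¬x4) — ¬x2 is true.
  16. (¬x13 ∨ x3 ∨ ¬x1) — x3 is true.
  17. (¬x5 ∨ ¬x7 ∨ ¬x2) — ¬x5 is true.
  18. (x9 ∨ x10) — x10 is true.
  19. (¬x12 ∨ x13) — ¬x12 is true.
  20. (x1 ∨ x11) — x1 is true.
  21. (x7 ∨ x8 ∨ ¬x12) — x8 is true.
  22. (¬x11 ∨ ¬x3) — ¬x11 is true.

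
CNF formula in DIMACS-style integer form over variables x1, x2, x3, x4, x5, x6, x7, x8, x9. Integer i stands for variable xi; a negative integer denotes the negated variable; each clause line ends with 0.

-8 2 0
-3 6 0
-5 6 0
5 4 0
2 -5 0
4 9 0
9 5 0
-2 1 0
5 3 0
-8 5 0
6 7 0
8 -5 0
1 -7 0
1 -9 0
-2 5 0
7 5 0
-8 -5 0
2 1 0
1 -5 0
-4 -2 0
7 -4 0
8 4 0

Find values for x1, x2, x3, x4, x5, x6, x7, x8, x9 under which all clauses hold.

x1=1, x2=0, x3=1, x4=1, x5=0, x6=1, x7=1, x8=0, x9=1

x1 occurs only positively in the remaining clauses — set x1 = True.
x6 occurs only positively in the remaining clauses — set x6 = True.
Try x2 = False.
  then x8 is forced to False.
  then x5 is forced to False.
  then x4 is forced to True.
  then x9 is forced to True.
  then x3 is forced to True.
  then x7 is forced to True.
Every clause has at least one true literal under this assignment.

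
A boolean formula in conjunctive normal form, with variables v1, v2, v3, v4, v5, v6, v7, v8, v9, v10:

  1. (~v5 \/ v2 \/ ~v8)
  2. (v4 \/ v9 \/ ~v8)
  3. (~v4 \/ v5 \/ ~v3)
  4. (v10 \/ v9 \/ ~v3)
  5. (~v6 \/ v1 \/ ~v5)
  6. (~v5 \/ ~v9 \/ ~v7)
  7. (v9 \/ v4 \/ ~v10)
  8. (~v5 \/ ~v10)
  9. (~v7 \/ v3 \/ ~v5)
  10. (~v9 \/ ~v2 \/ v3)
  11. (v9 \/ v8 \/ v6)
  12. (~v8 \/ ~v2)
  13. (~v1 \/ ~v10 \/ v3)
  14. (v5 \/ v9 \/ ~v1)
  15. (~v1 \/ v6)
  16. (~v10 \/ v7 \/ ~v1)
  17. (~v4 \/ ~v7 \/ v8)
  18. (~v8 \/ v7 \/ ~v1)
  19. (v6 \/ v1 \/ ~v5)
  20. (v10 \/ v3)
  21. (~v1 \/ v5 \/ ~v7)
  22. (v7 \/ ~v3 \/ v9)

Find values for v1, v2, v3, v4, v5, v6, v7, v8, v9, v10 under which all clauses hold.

Set v1 = False and propagate.
The remaining clauses are satisfied by v2 = False, v3 = True, v4 = False, v5 = False, v6 = False, v7 = False, v8 = True, v9 = True, v10 = True.
Every clause has at least one true literal under this assignment.

v1=False, v2=False, v3=True, v4=False, v5=False, v6=False, v7=False, v8=True, v9=True, v10=True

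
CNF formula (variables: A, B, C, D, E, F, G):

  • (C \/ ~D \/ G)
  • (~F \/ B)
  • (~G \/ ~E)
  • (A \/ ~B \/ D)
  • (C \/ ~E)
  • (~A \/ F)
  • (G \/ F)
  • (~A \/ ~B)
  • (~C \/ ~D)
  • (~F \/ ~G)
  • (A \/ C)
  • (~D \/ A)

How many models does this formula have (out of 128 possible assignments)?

1

The models are:
  A=0 B=0 C=1 D=0 E=0 F=0 G=1
Count: 1.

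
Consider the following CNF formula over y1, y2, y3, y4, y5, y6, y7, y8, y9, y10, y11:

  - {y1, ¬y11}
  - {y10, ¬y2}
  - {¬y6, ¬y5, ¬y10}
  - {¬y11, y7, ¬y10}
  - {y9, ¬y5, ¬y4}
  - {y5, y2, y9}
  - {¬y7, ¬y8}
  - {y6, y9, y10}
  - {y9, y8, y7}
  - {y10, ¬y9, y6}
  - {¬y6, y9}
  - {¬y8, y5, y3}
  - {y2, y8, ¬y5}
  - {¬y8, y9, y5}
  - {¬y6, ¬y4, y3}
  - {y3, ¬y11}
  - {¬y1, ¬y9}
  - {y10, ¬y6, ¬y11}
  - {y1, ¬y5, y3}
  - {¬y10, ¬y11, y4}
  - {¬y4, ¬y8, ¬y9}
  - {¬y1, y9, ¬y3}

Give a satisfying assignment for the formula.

y11 occurs only negated in the remaining clauses — set y11 = False.
Try y1 = False.
For the remaining variables, y2 = True, y3 = True, y4 = False, y5 = False, y6 = True, y7 = True, y8 = False, y9 = True, y10 = True works.
Every clause has at least one true literal under this assignment.

y1 = F, y2 = T, y3 = T, y4 = F, y5 = F, y6 = T, y7 = T, y8 = F, y9 = T, y10 = T, y11 = F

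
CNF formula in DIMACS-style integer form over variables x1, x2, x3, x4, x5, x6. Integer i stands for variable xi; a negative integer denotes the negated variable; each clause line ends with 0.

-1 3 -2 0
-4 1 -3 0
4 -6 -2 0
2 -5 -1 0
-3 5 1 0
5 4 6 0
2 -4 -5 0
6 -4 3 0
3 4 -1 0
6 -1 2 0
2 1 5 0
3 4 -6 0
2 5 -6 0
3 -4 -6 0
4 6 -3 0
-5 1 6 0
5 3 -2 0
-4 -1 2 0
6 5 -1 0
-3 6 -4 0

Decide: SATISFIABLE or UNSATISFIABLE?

SATISFIABLE

Branch on x1: take x1 = True.
The remaining clauses are satisfied by x2 = True, x3 = True, x4 = True, x5 = False, x6 = True.
So x1 = T, x2 = T, x3 = T, x4 = T, x5 = F, x6 = T is a satisfying assignment.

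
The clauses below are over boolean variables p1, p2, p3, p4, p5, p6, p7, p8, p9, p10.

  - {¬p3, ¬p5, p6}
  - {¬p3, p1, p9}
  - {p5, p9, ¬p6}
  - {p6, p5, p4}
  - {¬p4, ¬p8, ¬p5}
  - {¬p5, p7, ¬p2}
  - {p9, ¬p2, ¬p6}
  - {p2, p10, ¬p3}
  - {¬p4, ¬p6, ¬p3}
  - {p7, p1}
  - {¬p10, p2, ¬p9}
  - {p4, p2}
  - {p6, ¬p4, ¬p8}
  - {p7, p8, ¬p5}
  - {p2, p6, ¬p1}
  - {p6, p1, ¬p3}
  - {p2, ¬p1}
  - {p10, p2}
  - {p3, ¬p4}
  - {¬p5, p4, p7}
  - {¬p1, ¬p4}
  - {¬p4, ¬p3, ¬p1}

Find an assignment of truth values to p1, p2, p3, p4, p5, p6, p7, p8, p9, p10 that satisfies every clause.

p1=T, p2=T, p3=T, p4=F, p5=F, p6=T, p7=T, p8=T, p9=T, p10=F

p7 occurs only positively in the remaining clauses — set p7 = True.
Try p1 = True.
  then p2 is forced to True.
  then p4 is forced to False.
Set p3 = True and propagate.
The remaining clauses are satisfied by p5 = False, p6 = True, p8 = True, p9 = True, p10 = False.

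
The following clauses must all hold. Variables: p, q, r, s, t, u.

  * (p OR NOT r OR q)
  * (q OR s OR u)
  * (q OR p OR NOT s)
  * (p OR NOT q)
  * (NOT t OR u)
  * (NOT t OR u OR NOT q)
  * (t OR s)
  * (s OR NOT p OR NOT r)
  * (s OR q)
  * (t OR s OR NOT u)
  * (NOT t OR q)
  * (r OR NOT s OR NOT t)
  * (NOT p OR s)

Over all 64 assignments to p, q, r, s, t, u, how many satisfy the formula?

Case analysis on s and q:
  s=1, q=1: 5 of the 16 assignments to (p,r,t,u) work.
  s=1, q=0: remaining (p,r,t,u) ∈ {(1,0,0,0); (1,0,0,1); (1,1,0,0); (1,1,0,1)} — 4.
  s=0, q=1: a clause becomes empty — 0.
  s=0, q=0: a clause becomes empty — 0.
Total: 5 + 4 + 0 + 0 = 9.

9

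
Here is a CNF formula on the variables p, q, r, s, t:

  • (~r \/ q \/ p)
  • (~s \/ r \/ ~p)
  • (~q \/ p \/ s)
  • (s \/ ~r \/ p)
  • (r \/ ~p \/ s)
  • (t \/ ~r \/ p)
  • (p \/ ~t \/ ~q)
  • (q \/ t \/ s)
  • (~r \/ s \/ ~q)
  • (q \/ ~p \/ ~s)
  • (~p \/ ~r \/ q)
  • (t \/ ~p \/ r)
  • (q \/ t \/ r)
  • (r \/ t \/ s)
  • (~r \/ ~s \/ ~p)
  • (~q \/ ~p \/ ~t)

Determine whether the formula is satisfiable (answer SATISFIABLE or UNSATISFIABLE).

SATISFIABLE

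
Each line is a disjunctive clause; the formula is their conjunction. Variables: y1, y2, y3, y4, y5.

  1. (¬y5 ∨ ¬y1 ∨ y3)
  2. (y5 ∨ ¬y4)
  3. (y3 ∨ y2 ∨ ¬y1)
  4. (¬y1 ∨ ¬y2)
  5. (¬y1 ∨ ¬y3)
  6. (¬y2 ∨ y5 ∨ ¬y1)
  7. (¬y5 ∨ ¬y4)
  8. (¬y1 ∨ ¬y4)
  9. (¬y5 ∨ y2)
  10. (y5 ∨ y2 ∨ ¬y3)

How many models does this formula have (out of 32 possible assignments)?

The models are:
  y1=0 y2=0 y3=0 y4=0 y5=0
  y1=0 y2=1 y3=0 y4=0 y5=0
  y1=0 y2=1 y3=0 y4=0 y5=1
  y1=0 y2=1 y3=1 y4=0 y5=0
  y1=0 y2=1 y3=1 y4=0 y5=1
That's 5 in total.

5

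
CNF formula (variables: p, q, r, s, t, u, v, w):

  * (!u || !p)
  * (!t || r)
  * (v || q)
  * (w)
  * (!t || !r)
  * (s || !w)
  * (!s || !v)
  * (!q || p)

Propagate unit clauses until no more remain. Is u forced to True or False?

False

(w) stands alone — w = True.
In (!w || s), !w is now false; s must hold, so s = True.
From (!v || !s) and s = True: v = False.
In (v || q), v is now false; q must hold, so q = True.
In (!q || p), !q is now false; p must hold, so p = True.
From (!u || !p) and p = True: u = False.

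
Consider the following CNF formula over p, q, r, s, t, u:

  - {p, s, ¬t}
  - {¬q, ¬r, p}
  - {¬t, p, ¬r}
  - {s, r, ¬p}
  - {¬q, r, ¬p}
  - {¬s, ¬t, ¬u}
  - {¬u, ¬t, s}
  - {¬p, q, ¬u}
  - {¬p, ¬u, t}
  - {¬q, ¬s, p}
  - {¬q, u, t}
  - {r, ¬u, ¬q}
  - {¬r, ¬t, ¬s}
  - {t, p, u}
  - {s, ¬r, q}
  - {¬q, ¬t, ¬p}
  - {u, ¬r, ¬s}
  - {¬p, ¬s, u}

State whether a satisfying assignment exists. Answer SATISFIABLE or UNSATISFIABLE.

Set p = False and propagate.
Try q = False.
The remaining clauses are satisfied by r = False, s = False, t = False, u = True.
So p=False, q=False, r=False, s=False, t=False, u=True is a satisfying assignment.

SATISFIABLE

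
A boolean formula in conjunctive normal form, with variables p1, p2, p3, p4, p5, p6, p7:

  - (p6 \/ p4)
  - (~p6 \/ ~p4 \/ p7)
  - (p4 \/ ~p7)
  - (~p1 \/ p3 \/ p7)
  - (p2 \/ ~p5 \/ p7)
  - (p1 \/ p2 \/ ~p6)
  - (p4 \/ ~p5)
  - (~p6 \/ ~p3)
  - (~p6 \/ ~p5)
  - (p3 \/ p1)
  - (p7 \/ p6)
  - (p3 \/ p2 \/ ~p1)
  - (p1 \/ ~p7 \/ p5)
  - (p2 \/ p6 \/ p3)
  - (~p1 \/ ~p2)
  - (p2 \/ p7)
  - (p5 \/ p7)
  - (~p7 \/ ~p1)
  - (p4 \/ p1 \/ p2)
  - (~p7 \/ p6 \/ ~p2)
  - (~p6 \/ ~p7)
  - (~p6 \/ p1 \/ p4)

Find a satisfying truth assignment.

p1=False  p2=False  p3=True  p4=True  p5=True  p6=False  p7=True

Set p1 = False and propagate.
  then p3 is forced to True.
  then p6 is forced to False.
  then p4 is forced to True.
  then p7 is forced to True.
  then p5 is forced to True.
  then p2 is forced to False.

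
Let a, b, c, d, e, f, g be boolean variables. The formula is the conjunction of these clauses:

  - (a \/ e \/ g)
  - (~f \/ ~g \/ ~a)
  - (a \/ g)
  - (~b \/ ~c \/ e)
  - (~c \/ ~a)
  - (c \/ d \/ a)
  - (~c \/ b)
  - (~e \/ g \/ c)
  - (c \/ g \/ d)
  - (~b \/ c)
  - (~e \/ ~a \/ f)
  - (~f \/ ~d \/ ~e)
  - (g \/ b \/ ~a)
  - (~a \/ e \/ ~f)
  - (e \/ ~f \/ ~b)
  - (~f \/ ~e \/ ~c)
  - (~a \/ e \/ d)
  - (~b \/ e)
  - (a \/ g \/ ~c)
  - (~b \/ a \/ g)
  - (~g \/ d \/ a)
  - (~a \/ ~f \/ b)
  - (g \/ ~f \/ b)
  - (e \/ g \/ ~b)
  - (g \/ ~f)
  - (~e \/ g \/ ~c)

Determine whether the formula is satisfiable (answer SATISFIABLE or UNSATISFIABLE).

SATISFIABLE

Branch on a: take a = False.
  then g is forced to True.
  then d is forced to True.
For the remaining variables, b = False, c = False, e = False, f = False works.
So a = F, b = F, c = F, d = T, e = F, f = F, g = T is a satisfying assignment.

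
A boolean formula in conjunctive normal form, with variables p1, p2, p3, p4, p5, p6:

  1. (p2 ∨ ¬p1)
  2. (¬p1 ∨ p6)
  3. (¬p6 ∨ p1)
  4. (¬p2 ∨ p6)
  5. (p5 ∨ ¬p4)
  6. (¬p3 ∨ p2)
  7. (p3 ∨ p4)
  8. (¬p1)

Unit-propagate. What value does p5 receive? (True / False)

True

Unit clause (¬p1) sets p1 = False.
In (p1 ∨ ¬p6), p1 is now false; ¬p6 must hold, so p6 = False.
(¬p2 ∨ p6): since p6 = False, the clause reduces to (¬p2). p2 = False.
(p2 ∨ ¬p3): since p2 = False, the clause reduces to (¬p3). p3 = False.
(p3 ∨ p4) with p3 = False leaves only p4, so p4 = True.
(¬p4 ∨ p5) with p4 = True leaves only p5, so p5 = True.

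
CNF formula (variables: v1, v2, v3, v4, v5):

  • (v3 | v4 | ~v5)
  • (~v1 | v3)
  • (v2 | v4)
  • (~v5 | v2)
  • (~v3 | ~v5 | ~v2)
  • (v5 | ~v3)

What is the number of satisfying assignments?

Satisfying assignments:
  v1=F v2=F v3=F v4=T v5=F
  v1=F v2=T v3=F v4=F v5=F
  v1=F v2=T v3=F v4=T v5=F
  v1=F v2=T v3=F v4=T v5=T
That's 4 in total.

4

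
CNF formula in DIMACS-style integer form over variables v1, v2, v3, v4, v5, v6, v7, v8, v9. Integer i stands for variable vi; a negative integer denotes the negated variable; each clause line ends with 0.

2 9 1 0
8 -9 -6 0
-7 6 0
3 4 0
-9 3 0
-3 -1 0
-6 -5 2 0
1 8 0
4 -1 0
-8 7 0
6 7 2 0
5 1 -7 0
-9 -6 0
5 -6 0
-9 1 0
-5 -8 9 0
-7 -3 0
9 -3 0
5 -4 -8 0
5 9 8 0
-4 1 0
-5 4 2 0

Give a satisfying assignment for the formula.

v1=T, v2=T, v3=F, v4=T, v5=T, v6=F, v7=F, v8=F, v9=F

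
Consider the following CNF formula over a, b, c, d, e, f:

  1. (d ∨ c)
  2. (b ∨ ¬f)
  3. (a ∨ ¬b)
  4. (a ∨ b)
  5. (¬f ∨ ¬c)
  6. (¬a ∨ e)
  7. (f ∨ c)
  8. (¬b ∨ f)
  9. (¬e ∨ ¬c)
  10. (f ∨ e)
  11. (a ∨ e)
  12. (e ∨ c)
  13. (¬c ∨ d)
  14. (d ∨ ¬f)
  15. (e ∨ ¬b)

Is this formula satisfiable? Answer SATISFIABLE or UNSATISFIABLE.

SATISFIABLE

Pure literal: d appears only positively; assign d = True.
Set a = True and propagate.
  then e is forced to True.
  then c is forced to False.
  then f is forced to True.
  then b is forced to True.
So a = T, b = T, c = F, d = T, e = T, f = T is a satisfying assignment.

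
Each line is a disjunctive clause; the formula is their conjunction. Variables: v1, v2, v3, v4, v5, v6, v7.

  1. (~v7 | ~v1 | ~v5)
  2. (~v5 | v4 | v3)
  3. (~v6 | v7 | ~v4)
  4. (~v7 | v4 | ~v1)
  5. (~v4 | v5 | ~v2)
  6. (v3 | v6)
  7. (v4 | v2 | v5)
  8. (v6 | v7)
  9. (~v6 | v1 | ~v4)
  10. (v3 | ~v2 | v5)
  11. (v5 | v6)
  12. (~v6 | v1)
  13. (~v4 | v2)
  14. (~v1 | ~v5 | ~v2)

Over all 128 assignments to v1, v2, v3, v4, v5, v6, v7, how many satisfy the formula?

Satisfying assignments:
  v1=0 v2=0 v3=1 v4=0 v5=1 v6=0 v7=1
  v1=0 v2=1 v3=1 v4=0 v5=1 v6=0 v7=1
  v1=0 v2=1 v3=1 v4=1 v5=1 v6=0 v7=1
  v1=1 v2=0 v3=1 v4=0 v5=1 v6=1 v7=0
  v1=1 v2=1 v3=1 v4=0 v5=0 v6=1 v7=0
That's 5 in total.

5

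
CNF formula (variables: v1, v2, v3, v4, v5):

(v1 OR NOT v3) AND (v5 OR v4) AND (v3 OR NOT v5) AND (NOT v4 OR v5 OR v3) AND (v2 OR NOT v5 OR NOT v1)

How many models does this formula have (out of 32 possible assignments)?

4

Satisfying assignments:
  v1=1 v2=0 v3=1 v4=1 v5=0
  v1=1 v2=1 v3=1 v4=0 v5=1
  v1=1 v2=1 v3=1 v4=1 v5=0
  v1=1 v2=1 v3=1 v4=1 v5=1
Count: 4.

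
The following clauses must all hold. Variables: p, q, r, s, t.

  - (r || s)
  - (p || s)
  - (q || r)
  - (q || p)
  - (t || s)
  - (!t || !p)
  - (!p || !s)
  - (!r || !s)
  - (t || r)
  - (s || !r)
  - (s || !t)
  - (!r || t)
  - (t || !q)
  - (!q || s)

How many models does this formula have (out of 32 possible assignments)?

1

The models are:
  p=0 q=1 r=0 s=1 t=1
Count: 1.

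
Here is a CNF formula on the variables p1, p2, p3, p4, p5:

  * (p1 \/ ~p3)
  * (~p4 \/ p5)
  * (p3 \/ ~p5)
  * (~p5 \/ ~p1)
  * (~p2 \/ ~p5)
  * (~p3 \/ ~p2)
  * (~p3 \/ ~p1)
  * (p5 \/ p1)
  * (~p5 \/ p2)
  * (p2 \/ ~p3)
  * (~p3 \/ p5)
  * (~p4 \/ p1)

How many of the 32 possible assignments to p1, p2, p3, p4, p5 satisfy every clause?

The models are:
  p1=1 p2=0 p3=0 p4=0 p5=0
  p1=1 p2=1 p3=0 p4=0 p5=0
Count: 2.

2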